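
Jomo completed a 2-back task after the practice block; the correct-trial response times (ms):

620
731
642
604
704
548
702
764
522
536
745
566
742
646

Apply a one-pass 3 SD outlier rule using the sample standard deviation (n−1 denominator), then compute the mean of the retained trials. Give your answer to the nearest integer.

648 ms

n = 14, ΣRT = 9072, M = 648.000
Σ(x−M)² = 92546.00; s = √(92546.00/13) = 84.374
Cutoffs: 648.000 ± 3·84.374 → [394.9, 901.1]
No RTs fall outside the cutoffs; all 14 retained. Mean = 9072/14 = 648.000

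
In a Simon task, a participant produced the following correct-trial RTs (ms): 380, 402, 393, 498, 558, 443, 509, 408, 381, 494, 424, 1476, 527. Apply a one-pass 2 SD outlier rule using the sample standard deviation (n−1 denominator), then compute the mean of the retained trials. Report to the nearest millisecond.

n = 13, ΣRT = 6893, M = 530.231
Σ(x−M)² = 1012012.31; s = √(1012012.31/12) = 290.404
Cutoffs: 530.231 ± 2·290.404 → [-50.6, 1111.0]
Outside: 1476 → excluded.
Retained (n=12): Σ = 5417, mean = 5417/12 = 451.417

451 ms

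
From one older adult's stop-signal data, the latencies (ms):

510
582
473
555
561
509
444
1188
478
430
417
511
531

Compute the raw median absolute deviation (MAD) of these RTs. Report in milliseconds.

45 ms

Sorted: 417, 430, 444, 473, 478, 509, 510, 511, 531, 555, 561, 582, 1188 → median = 510
|x − 510|: 0, 72, 37, 45, 51, 1, 66, 678, 32, 80, 93, 1, 21
Sorted deviations: 0, 1, 1, 21, 32, 37, 45, 51, 66, 72, 80, 93, 678 → MAD = 45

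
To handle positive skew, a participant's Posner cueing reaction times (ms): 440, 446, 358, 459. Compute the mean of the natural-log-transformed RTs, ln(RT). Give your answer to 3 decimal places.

ln(RT): 6.0868, 6.1003, 5.8805, 6.1291
Σ ln(RT) = 24.1967
Mean = 24.1967/4 = 6.04917

6.049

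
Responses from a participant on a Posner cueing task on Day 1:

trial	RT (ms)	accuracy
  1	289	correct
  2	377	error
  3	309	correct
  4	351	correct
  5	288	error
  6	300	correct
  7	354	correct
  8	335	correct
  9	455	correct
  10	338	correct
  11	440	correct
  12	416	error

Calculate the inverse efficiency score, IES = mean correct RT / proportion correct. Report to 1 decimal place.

Correct trials (n=9): 289, 309, 351, 300, 354, 335, 455, 338, 440
Mean correct RT = 3171/9 = 352.3333 ms
Proportion correct = 9/12
IES = 352.3333 / (9/12) = 469.778 ms

469.8 ms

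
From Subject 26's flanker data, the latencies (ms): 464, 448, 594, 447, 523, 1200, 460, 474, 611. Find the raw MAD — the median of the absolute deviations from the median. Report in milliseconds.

Sorted: 447, 448, 460, 464, 474, 523, 594, 611, 1200 → median = 474
|x − 474|: 10, 26, 120, 27, 49, 726, 14, 0, 137
Sorted deviations: 0, 10, 14, 26, 27, 49, 120, 137, 726 → MAD = 27

27 ms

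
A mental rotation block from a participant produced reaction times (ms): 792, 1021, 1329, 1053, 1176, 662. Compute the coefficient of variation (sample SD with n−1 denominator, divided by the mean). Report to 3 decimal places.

0.244

n = 6, Σ = 6033, M = 1005.5000
Σ(x−M)² = 299793.500; s = √(299793.500/5) = 244.8647
CV = 244.8647 / 1005.5000 = 0.24353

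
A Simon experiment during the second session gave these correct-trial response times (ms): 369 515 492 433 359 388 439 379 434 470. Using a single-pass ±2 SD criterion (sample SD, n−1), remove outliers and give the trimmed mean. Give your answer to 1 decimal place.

427.8 ms

n = 10, ΣRT = 4278, M = 427.800
Σ(x−M)² = 25853.60; s = √(25853.60/9) = 53.597
Cutoffs: 427.800 ± 2·53.597 → [320.6, 535.0]
No RTs fall outside the cutoffs; all 10 retained. Mean = 4278/10 = 427.800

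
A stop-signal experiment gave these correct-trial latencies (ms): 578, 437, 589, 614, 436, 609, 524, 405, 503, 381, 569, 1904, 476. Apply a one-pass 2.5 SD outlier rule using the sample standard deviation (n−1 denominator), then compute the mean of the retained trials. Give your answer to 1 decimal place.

n = 13, ΣRT = 8025, M = 617.308
Σ(x−M)² = 1868376.77; s = √(1868376.77/12) = 394.586
Cutoffs: 617.308 ± 2.5·394.586 → [-369.2, 1603.8]
Outside: 1904 → excluded.
Retained (n=12): Σ = 6121, mean = 6121/12 = 510.083

510.1 ms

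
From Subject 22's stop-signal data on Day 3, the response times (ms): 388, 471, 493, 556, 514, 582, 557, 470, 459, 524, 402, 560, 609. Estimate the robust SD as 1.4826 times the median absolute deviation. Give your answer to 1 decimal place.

65.2 ms

Sorted: 388, 402, 459, 470, 471, 493, 514, 524, 556, 557, 560, 582, 609 → median = 514
|x − 514| sorted: 0, 10, 21, 42, 43, 43, 44, 46, 55, 68, 95, 112, 126 → MAD = 44
Robust SD ≈ 1.4826 × 44 = 65.234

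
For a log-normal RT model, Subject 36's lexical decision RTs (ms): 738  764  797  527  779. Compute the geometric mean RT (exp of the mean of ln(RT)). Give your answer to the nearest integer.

713 ms

ln(RT): 6.6039, 6.6386, 6.6809, 6.2672, 6.6580
Mean ln(RT) = 32.8486/5 = 6.56972
Geometric mean = exp(6.56972) = 713.17 ms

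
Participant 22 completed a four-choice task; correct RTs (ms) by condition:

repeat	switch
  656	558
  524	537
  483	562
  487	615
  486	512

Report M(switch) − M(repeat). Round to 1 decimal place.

29.6 ms

M(repeat) = 2636/5 = 527.200
M(switch) = 2784/5 = 556.800
Difference = 556.800 − 527.200 = 29.600 ms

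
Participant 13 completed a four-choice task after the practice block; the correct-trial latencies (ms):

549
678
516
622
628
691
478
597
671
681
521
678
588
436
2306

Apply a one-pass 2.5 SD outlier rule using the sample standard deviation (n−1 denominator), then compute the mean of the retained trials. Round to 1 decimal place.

n = 15, ΣRT = 10640, M = 709.333
Σ(x−M)² = 2822279.33; s = √(2822279.33/14) = 448.989
Cutoffs: 709.333 ± 2.5·448.989 → [-413.1, 1831.8]
Outside: 2306 → excluded.
Retained (n=14): Σ = 8334, mean = 8334/14 = 595.286

595.3 ms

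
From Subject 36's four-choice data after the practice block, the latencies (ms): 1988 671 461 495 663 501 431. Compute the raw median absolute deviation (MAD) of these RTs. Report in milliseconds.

Sorted: 431, 461, 495, 501, 663, 671, 1988 → median = 501
|x − 501|: 1487, 170, 40, 6, 162, 0, 70
Sorted deviations: 0, 6, 40, 70, 162, 170, 1487 → MAD = 70

70 ms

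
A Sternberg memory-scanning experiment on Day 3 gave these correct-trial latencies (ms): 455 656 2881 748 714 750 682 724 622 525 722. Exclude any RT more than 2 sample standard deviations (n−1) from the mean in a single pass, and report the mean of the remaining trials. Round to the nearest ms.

n = 11, ΣRT = 9479, M = 861.727
Σ(x−M)² = 4574102.18; s = √(4574102.18/10) = 676.321
Cutoffs: 861.727 ± 2·676.321 → [-490.9, 2214.4]
Outside: 2881 → excluded.
Retained (n=10): Σ = 6598, mean = 6598/10 = 659.800

660 ms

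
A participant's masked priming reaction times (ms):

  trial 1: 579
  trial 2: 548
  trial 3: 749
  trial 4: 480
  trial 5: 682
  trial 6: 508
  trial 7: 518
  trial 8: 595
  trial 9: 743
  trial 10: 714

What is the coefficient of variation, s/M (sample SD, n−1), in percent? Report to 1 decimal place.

16.7%

n = 10, Σ = 6116, M = 611.6000
Σ(x−M)² = 93782.400; s = √(93782.400/9) = 102.0797
CV = 102.0797 / 611.6000 = 0.16691 = 16.691%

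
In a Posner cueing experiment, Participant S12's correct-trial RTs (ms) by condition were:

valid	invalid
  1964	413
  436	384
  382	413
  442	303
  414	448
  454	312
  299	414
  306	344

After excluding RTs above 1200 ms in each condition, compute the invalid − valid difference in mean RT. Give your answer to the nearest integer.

valid: exclude 1964
M(valid) = 2733/7 = 390.429
M(invalid) = 3031/8 = 378.875
Difference = 378.875 − 390.429 = -11.554 ms

-12 ms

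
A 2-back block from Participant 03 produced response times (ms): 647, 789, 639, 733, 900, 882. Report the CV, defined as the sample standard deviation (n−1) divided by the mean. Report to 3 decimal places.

0.147

n = 6, Σ = 4590, M = 765.0000
Σ(x−M)² = 63314.000; s = √(63314.000/5) = 112.5291
CV = 112.5291 / 765.0000 = 0.14710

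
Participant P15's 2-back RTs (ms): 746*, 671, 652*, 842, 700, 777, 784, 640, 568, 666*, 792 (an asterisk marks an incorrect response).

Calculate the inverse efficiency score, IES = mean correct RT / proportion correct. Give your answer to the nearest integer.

992 ms

Correct trials (n=8): 671, 842, 700, 777, 784, 640, 568, 792
Mean correct RT = 5774/8 = 721.7500 ms
Proportion correct = 8/11
IES = 721.7500 / (8/11) = 992.406 ms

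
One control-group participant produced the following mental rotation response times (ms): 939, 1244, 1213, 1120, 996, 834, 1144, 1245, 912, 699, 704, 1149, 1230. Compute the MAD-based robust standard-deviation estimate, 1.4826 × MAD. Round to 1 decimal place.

183.8 ms

Sorted: 699, 704, 834, 912, 939, 996, 1120, 1144, 1149, 1213, 1230, 1244, 1245 → median = 1120
|x − 1120| sorted: 0, 24, 29, 93, 110, 124, 124, 125, 181, 208, 286, 416, 421 → MAD = 124
Robust SD ≈ 1.4826 × 124 = 183.842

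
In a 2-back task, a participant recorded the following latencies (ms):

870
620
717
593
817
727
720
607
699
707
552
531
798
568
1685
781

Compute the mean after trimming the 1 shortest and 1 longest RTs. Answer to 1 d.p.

698.3 ms

Sorted: 531, 552, 568, 593, 607, 620, 699, 707, 717, 720, 727, 781, 798, 817, 870, 1685
Drop lowest 1 (531) and highest 1 (1685)
Remaining (n=14): Σ = 9776, mean = 9776/14 = 698.286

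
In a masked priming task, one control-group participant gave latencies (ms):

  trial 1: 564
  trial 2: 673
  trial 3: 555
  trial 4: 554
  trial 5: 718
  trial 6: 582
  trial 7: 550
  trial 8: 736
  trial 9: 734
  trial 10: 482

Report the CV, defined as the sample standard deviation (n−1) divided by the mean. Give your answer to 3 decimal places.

0.149

n = 10, Σ = 6148, M = 614.8000
Σ(x−M)² = 75699.600; s = √(75699.600/9) = 91.7119
CV = 91.7119 / 614.8000 = 0.14917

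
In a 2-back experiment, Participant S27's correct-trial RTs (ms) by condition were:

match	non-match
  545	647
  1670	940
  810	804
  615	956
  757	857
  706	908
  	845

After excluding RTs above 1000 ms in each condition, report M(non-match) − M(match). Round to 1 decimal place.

164.4 ms

match: exclude 1670
M(match) = 3433/5 = 686.600
M(non-match) = 5957/7 = 851.000
Difference = 851.000 − 686.600 = 164.400 ms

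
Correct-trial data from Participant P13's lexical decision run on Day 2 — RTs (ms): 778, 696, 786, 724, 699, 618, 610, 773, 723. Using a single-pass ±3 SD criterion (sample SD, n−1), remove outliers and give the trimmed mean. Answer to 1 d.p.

711.9 ms

n = 9, ΣRT = 6407, M = 711.889
Σ(x−M)² = 33482.89; s = √(33482.89/8) = 64.694
Cutoffs: 711.889 ± 3·64.694 → [517.8, 906.0]
No RTs fall outside the cutoffs; all 9 retained. Mean = 6407/9 = 711.889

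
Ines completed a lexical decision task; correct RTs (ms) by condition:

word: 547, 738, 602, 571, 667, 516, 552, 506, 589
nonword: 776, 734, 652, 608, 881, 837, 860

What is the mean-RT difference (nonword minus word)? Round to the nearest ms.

M(word) = 5288/9 = 587.556
M(nonword) = 5348/7 = 764.000
Difference = 764.000 − 587.556 = 176.444 ms

176 ms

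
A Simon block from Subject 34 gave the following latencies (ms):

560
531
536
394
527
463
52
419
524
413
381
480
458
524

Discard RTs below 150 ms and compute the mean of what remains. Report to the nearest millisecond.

478 ms

Excluded: 52
Retained (n=13): Σ = 6210
Mean = 6210/13 = 477.6923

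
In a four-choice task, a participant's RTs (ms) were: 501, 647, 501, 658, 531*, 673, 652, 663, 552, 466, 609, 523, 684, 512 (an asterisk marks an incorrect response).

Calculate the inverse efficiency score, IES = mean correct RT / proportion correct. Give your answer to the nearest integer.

633 ms

Correct trials (n=13): 501, 647, 501, 658, 673, 652, 663, 552, 466, 609, 523, 684, 512
Mean correct RT = 7641/13 = 587.7692 ms
Proportion correct = 13/14
IES = 587.7692 / (13/14) = 632.982 ms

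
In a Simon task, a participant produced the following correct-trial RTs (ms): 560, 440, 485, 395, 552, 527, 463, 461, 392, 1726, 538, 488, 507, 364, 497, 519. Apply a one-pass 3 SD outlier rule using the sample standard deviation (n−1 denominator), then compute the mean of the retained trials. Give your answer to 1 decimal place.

479.2 ms

n = 16, ΣRT = 8914, M = 557.125
Σ(x−M)² = 1507803.75; s = √(1507803.75/15) = 317.049
Cutoffs: 557.125 ± 3·317.049 → [-394.0, 1508.3]
Outside: 1726 → excluded.
Retained (n=15): Σ = 7188, mean = 7188/15 = 479.200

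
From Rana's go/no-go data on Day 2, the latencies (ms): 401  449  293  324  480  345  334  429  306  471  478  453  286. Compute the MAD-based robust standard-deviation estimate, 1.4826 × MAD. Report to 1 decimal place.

Sorted: 286, 293, 306, 324, 334, 345, 401, 429, 449, 453, 471, 478, 480 → median = 401
|x − 401| sorted: 0, 28, 48, 52, 56, 67, 70, 77, 77, 79, 95, 108, 115 → MAD = 70
Robust SD ≈ 1.4826 × 70 = 103.782

103.8 ms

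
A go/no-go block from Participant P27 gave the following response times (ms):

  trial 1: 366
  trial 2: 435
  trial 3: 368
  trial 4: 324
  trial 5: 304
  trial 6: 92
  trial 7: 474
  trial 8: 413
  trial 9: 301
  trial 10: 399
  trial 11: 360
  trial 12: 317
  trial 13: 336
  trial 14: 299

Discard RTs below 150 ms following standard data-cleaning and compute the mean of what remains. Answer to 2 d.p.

Excluded: 92
Retained (n=13): Σ = 4696
Mean = 4696/13 = 361.2308

361.23 ms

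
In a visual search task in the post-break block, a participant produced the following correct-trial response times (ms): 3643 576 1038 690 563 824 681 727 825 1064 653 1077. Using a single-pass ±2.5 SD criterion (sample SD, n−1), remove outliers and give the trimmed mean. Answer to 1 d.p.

n = 12, ΣRT = 12361, M = 1030.083
Σ(x−M)² = 7811202.92; s = √(7811202.92/11) = 842.680
Cutoffs: 1030.083 ± 2.5·842.680 → [-1076.6, 3136.8]
Outside: 3643 → excluded.
Retained (n=11): Σ = 8718, mean = 8718/11 = 792.545

792.5 ms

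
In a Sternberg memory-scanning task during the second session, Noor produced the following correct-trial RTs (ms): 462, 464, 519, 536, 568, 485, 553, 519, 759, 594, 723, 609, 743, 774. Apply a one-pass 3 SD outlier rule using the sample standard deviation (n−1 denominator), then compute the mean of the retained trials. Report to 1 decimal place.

593.4 ms

n = 14, ΣRT = 8308, M = 593.429
Σ(x−M)² = 161863.43; s = √(161863.43/13) = 111.584
Cutoffs: 593.429 ± 3·111.584 → [258.7, 928.2]
No RTs fall outside the cutoffs; all 14 retained. Mean = 8308/14 = 593.429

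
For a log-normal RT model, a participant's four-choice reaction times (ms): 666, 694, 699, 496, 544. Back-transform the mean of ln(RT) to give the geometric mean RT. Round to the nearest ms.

614 ms

ln(RT): 6.5013, 6.5425, 6.5497, 6.2066, 6.2989
Mean ln(RT) = 32.0989/5 = 6.41979
Geometric mean = exp(6.41979) = 613.87 ms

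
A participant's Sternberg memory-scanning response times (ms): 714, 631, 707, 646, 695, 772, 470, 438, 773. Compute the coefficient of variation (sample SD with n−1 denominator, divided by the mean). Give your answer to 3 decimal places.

0.186

n = 9, Σ = 5846, M = 649.5556
Σ(x−M)² = 117102.222; s = √(117102.222/8) = 120.9867
CV = 120.9867 / 649.5556 = 0.18626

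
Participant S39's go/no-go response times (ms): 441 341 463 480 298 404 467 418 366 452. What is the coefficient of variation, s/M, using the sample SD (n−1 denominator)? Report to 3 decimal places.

n = 10, Σ = 4130, M = 413.0000
Σ(x−M)² = 32934.000; s = √(32934.000/9) = 60.4924
CV = 60.4924 / 413.0000 = 0.14647

0.146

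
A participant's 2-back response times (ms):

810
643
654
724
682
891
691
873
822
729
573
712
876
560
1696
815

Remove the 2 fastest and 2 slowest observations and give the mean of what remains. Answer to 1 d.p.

752.6 ms

Sorted: 560, 573, 643, 654, 682, 691, 712, 724, 729, 810, 815, 822, 873, 876, 891, 1696
Drop lowest 2 (560, 573) and highest 2 (891, 1696)
Remaining (n=12): Σ = 9031, mean = 9031/12 = 752.583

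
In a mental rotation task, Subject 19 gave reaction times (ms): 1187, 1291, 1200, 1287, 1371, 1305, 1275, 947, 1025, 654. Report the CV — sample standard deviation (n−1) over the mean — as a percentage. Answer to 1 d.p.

n = 10, Σ = 11542, M = 1154.2000
Σ(x−M)² = 433683.600; s = √(433683.600/9) = 219.5155
CV = 219.5155 / 1154.2000 = 0.19019 = 19.019%

19.0%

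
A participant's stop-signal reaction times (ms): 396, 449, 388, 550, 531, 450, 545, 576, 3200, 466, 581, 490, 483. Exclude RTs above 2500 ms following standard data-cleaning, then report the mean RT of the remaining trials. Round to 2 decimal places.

Excluded: 3200
Retained (n=12): Σ = 5905
Mean = 5905/12 = 492.0833

492.08 ms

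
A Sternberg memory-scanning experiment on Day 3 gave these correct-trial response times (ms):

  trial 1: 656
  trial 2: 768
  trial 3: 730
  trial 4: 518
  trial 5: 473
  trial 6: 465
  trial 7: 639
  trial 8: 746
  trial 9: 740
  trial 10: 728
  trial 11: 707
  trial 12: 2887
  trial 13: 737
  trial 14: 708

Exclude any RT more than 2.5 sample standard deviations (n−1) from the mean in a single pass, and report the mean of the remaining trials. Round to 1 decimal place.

662.7 ms

n = 14, ΣRT = 11502, M = 821.571
Σ(x−M)² = 4733095.43; s = √(4733095.43/13) = 603.394
Cutoffs: 821.571 ± 2.5·603.394 → [-686.9, 2330.1]
Outside: 2887 → excluded.
Retained (n=13): Σ = 8615, mean = 8615/13 = 662.692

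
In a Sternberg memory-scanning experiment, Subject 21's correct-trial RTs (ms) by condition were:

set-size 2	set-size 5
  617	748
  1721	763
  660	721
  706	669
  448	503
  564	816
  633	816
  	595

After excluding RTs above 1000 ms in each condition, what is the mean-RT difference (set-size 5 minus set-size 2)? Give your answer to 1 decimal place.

set-size 2: exclude 1721
M(set-size 2) = 3628/6 = 604.667
M(set-size 5) = 5631/8 = 703.875
Difference = 703.875 − 604.667 = 99.208 ms

99.2 ms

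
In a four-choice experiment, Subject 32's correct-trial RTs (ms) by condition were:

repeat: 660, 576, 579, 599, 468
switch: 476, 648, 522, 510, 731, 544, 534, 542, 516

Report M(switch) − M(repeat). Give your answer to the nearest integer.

-18 ms

M(repeat) = 2882/5 = 576.400
M(switch) = 5023/9 = 558.111
Difference = 558.111 − 576.400 = -18.289 ms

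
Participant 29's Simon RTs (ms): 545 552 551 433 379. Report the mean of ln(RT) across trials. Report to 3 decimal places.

6.187

ln(RT): 6.3008, 6.3135, 6.3117, 6.0707, 5.9375
Σ ln(RT) = 30.9343
Mean = 30.9343/5 = 6.18687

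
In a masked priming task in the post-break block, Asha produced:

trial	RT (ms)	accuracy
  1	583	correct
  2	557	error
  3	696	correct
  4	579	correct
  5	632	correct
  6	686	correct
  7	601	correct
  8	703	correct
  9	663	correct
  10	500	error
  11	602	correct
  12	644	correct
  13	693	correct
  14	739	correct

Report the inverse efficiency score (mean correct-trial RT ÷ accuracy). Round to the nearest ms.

Correct trials (n=12): 583, 696, 579, 632, 686, 601, 703, 663, 602, 644, 693, 739
Mean correct RT = 7821/12 = 651.7500 ms
Proportion correct = 12/14
IES = 651.7500 / (12/14) = 760.375 ms

760 ms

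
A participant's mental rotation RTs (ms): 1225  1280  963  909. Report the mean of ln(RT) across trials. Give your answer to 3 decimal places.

6.987

ln(RT): 7.1107, 7.1546, 6.8701, 6.8123
Σ ln(RT) = 27.9477
Mean = 27.9477/4 = 6.98693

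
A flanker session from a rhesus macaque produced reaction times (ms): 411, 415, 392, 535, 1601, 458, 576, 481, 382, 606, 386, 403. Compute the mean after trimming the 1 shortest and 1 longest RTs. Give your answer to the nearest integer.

Sorted: 382, 386, 392, 403, 411, 415, 458, 481, 535, 576, 606, 1601
Drop lowest 1 (382) and highest 1 (1601)
Remaining (n=10): Σ = 4663, mean = 4663/10 = 466.300

466 ms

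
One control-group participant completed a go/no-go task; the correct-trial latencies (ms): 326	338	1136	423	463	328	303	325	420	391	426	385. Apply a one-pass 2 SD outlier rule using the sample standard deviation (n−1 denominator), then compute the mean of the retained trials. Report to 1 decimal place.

375.3 ms

n = 12, ΣRT = 5264, M = 438.667
Σ(x−M)² = 559172.67; s = √(559172.67/11) = 225.464
Cutoffs: 438.667 ± 2·225.464 → [-12.3, 889.6]
Outside: 1136 → excluded.
Retained (n=11): Σ = 4128, mean = 4128/11 = 375.273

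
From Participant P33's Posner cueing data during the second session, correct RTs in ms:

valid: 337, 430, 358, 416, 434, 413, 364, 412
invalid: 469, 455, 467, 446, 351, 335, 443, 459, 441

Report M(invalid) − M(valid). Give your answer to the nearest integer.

M(valid) = 3164/8 = 395.500
M(invalid) = 3866/9 = 429.556
Difference = 429.556 − 395.500 = 34.056 ms

34 ms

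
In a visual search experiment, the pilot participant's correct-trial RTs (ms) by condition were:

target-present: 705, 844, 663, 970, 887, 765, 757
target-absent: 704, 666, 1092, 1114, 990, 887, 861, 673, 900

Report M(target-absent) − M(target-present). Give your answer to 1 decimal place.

77.6 ms

M(target-present) = 5591/7 = 798.714
M(target-absent) = 7887/9 = 876.333
Difference = 876.333 − 798.714 = 77.619 ms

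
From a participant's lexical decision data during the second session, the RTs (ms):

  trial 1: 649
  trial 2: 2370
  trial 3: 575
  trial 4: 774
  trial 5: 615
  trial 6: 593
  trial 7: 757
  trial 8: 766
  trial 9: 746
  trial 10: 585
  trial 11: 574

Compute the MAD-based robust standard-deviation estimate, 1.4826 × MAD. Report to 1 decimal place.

111.2 ms

Sorted: 574, 575, 585, 593, 615, 649, 746, 757, 766, 774, 2370 → median = 649
|x − 649| sorted: 0, 34, 56, 64, 74, 75, 97, 108, 117, 125, 1721 → MAD = 75
Robust SD ≈ 1.4826 × 75 = 111.195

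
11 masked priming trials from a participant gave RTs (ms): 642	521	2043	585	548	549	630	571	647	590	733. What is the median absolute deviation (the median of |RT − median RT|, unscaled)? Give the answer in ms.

42 ms

Sorted: 521, 548, 549, 571, 585, 590, 630, 642, 647, 733, 2043 → median = 590
|x − 590|: 52, 69, 1453, 5, 42, 41, 40, 19, 57, 0, 143
Sorted deviations: 0, 5, 19, 40, 41, 42, 52, 57, 69, 143, 1453 → MAD = 42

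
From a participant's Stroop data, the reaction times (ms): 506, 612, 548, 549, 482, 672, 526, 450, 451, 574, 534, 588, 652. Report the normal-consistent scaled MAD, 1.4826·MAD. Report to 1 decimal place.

62.3 ms

Sorted: 450, 451, 482, 506, 526, 534, 548, 549, 574, 588, 612, 652, 672 → median = 548
|x − 548| sorted: 0, 1, 14, 22, 26, 40, 42, 64, 66, 97, 98, 104, 124 → MAD = 42
Robust SD ≈ 1.4826 × 42 = 62.269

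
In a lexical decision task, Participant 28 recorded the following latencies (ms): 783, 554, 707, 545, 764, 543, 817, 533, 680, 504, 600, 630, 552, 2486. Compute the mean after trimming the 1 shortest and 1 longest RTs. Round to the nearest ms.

642 ms

Sorted: 504, 533, 543, 545, 552, 554, 600, 630, 680, 707, 764, 783, 817, 2486
Drop lowest 1 (504) and highest 1 (2486)
Remaining (n=12): Σ = 7708, mean = 7708/12 = 642.333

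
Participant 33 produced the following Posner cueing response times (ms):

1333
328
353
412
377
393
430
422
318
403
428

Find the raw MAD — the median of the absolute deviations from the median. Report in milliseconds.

26 ms

Sorted: 318, 328, 353, 377, 393, 403, 412, 422, 428, 430, 1333 → median = 403
|x − 403|: 930, 75, 50, 9, 26, 10, 27, 19, 85, 0, 25
Sorted deviations: 0, 9, 10, 19, 25, 26, 27, 50, 75, 85, 930 → MAD = 26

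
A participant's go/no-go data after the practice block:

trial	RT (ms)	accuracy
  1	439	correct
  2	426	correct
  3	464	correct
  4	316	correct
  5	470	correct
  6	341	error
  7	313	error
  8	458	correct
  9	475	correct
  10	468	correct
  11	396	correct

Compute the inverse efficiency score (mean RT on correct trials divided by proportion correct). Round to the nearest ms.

531 ms

Correct trials (n=9): 439, 426, 464, 316, 470, 458, 475, 468, 396
Mean correct RT = 3912/9 = 434.6667 ms
Proportion correct = 9/11
IES = 434.6667 / (9/11) = 531.259 ms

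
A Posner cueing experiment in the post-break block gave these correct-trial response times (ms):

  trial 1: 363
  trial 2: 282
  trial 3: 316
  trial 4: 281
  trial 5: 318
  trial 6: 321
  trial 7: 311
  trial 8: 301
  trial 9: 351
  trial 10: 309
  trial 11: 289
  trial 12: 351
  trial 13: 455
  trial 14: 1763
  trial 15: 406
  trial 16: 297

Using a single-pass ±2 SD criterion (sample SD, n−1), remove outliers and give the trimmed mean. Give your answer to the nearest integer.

330 ms

n = 16, ΣRT = 6714, M = 419.625
Σ(x−M)² = 1957877.75; s = √(1957877.75/15) = 361.283
Cutoffs: 419.625 ± 2·361.283 → [-302.9, 1142.2]
Outside: 1763 → excluded.
Retained (n=15): Σ = 4951, mean = 4951/15 = 330.067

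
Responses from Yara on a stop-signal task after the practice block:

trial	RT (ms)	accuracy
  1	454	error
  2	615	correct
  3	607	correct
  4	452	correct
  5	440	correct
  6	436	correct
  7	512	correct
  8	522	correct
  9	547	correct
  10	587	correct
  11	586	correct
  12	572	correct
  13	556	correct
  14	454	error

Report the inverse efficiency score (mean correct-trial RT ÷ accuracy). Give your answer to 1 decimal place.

Correct trials (n=12): 615, 607, 452, 440, 436, 512, 522, 547, 587, 586, 572, 556
Mean correct RT = 6432/12 = 536.0000 ms
Proportion correct = 12/14
IES = 536.0000 / (12/14) = 625.333 ms

625.3 ms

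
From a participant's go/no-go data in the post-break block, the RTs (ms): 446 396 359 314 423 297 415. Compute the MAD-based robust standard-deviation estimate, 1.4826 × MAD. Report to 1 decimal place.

Sorted: 297, 314, 359, 396, 415, 423, 446 → median = 396
|x − 396| sorted: 0, 19, 27, 37, 50, 82, 99 → MAD = 37
Robust SD ≈ 1.4826 × 37 = 54.856

54.9 ms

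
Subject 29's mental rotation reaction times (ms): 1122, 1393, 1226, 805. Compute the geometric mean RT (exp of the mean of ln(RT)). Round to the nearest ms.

1114 ms

ln(RT): 7.0229, 7.2392, 7.1115, 6.6908
Mean ln(RT) = 28.0644/4 = 7.01611
Geometric mean = exp(7.01611) = 1114.44 ms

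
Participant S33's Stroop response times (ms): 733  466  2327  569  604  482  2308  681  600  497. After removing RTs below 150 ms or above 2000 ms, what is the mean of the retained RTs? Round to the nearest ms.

Excluded: 2308, 2327
Retained (n=8): Σ = 4632
Mean = 4632/8 = 579.0000

579 ms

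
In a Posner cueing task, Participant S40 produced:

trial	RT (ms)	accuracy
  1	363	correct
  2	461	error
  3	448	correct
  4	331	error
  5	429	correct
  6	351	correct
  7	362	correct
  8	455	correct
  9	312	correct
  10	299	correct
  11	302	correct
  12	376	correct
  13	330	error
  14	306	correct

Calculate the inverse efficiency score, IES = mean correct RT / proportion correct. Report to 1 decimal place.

463.2 ms

Correct trials (n=11): 363, 448, 429, 351, 362, 455, 312, 299, 302, 376, 306
Mean correct RT = 4003/11 = 363.9091 ms
Proportion correct = 11/14
IES = 363.9091 / (11/14) = 463.157 ms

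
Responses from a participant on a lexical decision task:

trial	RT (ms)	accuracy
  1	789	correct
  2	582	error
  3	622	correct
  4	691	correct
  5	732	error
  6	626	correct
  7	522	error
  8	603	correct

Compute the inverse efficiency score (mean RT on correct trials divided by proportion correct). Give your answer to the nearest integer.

1066 ms

Correct trials (n=5): 789, 622, 691, 626, 603
Mean correct RT = 3331/5 = 666.2000 ms
Proportion correct = 5/8
IES = 666.2000 / (5/8) = 1065.920 ms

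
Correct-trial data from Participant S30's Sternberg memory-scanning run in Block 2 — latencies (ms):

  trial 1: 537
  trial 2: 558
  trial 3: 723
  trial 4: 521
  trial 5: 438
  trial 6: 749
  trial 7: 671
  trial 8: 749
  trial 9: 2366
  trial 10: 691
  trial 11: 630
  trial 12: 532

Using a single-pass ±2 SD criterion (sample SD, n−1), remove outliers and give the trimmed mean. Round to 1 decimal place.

n = 12, ΣRT = 9165, M = 763.750
Σ(x−M)² = 2913582.25; s = √(2913582.25/11) = 514.656
Cutoffs: 763.750 ± 2·514.656 → [-265.6, 1793.1]
Outside: 2366 → excluded.
Retained (n=11): Σ = 6799, mean = 6799/11 = 618.091

618.1 ms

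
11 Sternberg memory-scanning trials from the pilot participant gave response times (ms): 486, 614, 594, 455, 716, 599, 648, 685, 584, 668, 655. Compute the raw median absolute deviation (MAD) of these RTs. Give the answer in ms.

41 ms

Sorted: 455, 486, 584, 594, 599, 614, 648, 655, 668, 685, 716 → median = 614
|x − 614|: 128, 0, 20, 159, 102, 15, 34, 71, 30, 54, 41
Sorted deviations: 0, 15, 20, 30, 34, 41, 54, 71, 102, 128, 159 → MAD = 41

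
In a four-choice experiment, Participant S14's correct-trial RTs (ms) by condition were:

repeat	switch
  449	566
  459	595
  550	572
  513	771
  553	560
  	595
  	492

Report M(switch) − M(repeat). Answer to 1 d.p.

M(repeat) = 2524/5 = 504.800
M(switch) = 4151/7 = 593.000
Difference = 593.000 − 504.800 = 88.200 ms

88.2 ms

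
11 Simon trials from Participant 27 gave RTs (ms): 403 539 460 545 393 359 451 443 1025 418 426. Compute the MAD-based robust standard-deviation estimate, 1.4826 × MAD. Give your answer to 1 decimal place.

59.3 ms

Sorted: 359, 393, 403, 418, 426, 443, 451, 460, 539, 545, 1025 → median = 443
|x − 443| sorted: 0, 8, 17, 17, 25, 40, 50, 84, 96, 102, 582 → MAD = 40
Robust SD ≈ 1.4826 × 40 = 59.304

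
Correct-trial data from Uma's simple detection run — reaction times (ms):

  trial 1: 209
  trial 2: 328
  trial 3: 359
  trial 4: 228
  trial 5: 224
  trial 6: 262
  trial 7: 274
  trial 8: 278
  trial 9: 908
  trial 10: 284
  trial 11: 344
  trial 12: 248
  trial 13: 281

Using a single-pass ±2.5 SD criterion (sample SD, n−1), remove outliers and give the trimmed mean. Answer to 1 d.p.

n = 13, ΣRT = 4227, M = 325.154
Σ(x−M)² = 392805.69; s = √(392805.69/12) = 180.925
Cutoffs: 325.154 ± 2.5·180.925 → [-127.2, 777.5]
Outside: 908 → excluded.
Retained (n=12): Σ = 3319, mean = 3319/12 = 276.583

276.6 ms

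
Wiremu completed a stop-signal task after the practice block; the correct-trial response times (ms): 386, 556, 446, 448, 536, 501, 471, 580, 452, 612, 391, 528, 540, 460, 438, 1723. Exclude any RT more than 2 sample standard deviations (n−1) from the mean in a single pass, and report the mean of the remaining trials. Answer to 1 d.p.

489.7 ms

n = 16, ΣRT = 9068, M = 566.750
Σ(x−M)² = 1489287.00; s = √(1489287.00/15) = 315.096
Cutoffs: 566.750 ± 2·315.096 → [-63.4, 1196.9]
Outside: 1723 → excluded.
Retained (n=15): Σ = 7345, mean = 7345/15 = 489.667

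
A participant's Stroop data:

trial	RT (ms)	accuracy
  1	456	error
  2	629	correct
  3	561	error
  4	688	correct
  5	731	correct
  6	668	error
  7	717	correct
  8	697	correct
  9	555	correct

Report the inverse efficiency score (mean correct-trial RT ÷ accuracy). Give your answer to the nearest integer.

1004 ms

Correct trials (n=6): 629, 688, 731, 717, 697, 555
Mean correct RT = 4017/6 = 669.5000 ms
Proportion correct = 6/9
IES = 669.5000 / (6/9) = 1004.250 ms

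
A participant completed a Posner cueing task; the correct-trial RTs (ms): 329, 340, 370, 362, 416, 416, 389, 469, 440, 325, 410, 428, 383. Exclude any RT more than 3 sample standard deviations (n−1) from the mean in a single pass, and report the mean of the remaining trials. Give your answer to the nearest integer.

391 ms

n = 13, ΣRT = 5077, M = 390.538
Σ(x−M)² = 23613.23; s = √(23613.23/12) = 44.360
Cutoffs: 390.538 ± 3·44.360 → [257.5, 523.6]
No RTs fall outside the cutoffs; all 13 retained. Mean = 5077/13 = 390.538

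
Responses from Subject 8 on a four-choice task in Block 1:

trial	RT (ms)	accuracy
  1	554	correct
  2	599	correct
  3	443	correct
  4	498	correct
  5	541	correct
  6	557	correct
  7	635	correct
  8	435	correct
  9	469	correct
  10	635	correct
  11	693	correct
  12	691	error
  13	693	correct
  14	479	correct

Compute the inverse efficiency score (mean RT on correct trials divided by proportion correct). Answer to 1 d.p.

599.0 ms

Correct trials (n=13): 554, 599, 443, 498, 541, 557, 635, 435, 469, 635, 693, 693, 479
Mean correct RT = 7231/13 = 556.2308 ms
Proportion correct = 13/14
IES = 556.2308 / (13/14) = 599.018 ms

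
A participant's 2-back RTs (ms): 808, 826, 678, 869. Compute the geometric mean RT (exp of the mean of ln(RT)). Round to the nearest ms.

792 ms

ln(RT): 6.6946, 6.7166, 6.5191, 6.7673
Mean ln(RT) = 26.6976/4 = 6.67441
Geometric mean = exp(6.67441) = 791.88 ms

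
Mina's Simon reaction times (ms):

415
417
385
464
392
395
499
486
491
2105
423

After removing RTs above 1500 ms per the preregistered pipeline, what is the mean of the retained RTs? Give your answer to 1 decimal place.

Excluded: 2105
Retained (n=10): Σ = 4367
Mean = 4367/10 = 436.7000

436.7 ms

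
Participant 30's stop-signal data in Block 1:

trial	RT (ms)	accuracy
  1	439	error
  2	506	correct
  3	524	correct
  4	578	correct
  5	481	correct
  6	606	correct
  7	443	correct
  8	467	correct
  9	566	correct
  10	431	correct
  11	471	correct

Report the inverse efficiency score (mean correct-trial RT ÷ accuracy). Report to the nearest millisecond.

558 ms

Correct trials (n=10): 506, 524, 578, 481, 606, 443, 467, 566, 431, 471
Mean correct RT = 5073/10 = 507.3000 ms
Proportion correct = 10/11
IES = 507.3000 / (10/11) = 558.030 ms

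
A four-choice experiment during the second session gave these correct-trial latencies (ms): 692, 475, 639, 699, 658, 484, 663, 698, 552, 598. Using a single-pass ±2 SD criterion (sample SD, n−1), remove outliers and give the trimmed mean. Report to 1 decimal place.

615.8 ms

n = 10, ΣRT = 6158, M = 615.800
Σ(x−M)² = 65615.60; s = √(65615.60/9) = 85.385
Cutoffs: 615.800 ± 2·85.385 → [445.0, 786.6]
No RTs fall outside the cutoffs; all 10 retained. Mean = 6158/10 = 615.800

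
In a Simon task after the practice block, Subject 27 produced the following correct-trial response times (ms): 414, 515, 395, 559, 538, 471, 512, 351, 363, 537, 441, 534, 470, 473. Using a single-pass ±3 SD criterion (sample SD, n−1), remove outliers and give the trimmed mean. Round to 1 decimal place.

n = 14, ΣRT = 6573, M = 469.500
Σ(x−M)² = 60137.50; s = √(60137.50/13) = 68.014
Cutoffs: 469.500 ± 3·68.014 → [265.5, 673.5]
No RTs fall outside the cutoffs; all 14 retained. Mean = 6573/14 = 469.500

469.5 ms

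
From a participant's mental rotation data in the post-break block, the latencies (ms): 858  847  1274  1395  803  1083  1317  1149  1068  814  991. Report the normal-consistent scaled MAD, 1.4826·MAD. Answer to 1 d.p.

Sorted: 803, 814, 847, 858, 991, 1068, 1083, 1149, 1274, 1317, 1395 → median = 1068
|x − 1068| sorted: 0, 15, 77, 81, 206, 210, 221, 249, 254, 265, 327 → MAD = 210
Robust SD ≈ 1.4826 × 210 = 311.346

311.3 ms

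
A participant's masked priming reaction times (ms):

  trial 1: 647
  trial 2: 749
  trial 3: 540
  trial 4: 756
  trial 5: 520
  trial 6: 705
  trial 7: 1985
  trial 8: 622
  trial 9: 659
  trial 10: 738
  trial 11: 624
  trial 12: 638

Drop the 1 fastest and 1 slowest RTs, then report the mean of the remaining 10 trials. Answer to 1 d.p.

667.8 ms

Sorted: 520, 540, 622, 624, 638, 647, 659, 705, 738, 749, 756, 1985
Drop lowest 1 (520) and highest 1 (1985)
Remaining (n=10): Σ = 6678, mean = 6678/10 = 667.800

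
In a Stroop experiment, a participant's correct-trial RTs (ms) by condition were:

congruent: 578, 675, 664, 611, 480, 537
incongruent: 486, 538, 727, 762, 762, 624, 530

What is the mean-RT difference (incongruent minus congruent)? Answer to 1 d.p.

41.9 ms

M(congruent) = 3545/6 = 590.833
M(incongruent) = 4429/7 = 632.714
Difference = 632.714 − 590.833 = 41.881 ms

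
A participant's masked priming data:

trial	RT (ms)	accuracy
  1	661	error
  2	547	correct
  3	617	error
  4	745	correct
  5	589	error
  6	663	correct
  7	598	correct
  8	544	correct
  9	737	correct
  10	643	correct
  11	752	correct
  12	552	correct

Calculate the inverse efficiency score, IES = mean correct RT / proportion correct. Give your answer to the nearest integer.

Correct trials (n=9): 547, 745, 663, 598, 544, 737, 643, 752, 552
Mean correct RT = 5781/9 = 642.3333 ms
Proportion correct = 9/12
IES = 642.3333 / (9/12) = 856.444 ms

856 ms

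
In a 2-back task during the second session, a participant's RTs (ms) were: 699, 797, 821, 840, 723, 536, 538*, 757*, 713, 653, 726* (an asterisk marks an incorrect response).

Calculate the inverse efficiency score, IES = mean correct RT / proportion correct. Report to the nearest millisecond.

994 ms

Correct trials (n=8): 699, 797, 821, 840, 723, 536, 713, 653
Mean correct RT = 5782/8 = 722.7500 ms
Proportion correct = 8/11
IES = 722.7500 / (8/11) = 993.781 ms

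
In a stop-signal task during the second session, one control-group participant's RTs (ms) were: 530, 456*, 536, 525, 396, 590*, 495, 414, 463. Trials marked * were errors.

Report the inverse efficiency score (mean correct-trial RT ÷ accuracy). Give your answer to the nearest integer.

Correct trials (n=7): 530, 536, 525, 396, 495, 414, 463
Mean correct RT = 3359/7 = 479.8571 ms
Proportion correct = 7/9
IES = 479.8571 / (7/9) = 616.959 ms

617 ms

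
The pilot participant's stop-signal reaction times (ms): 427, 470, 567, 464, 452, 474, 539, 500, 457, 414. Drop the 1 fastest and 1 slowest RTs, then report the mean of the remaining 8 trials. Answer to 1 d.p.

Sorted: 414, 427, 452, 457, 464, 470, 474, 500, 539, 567
Drop lowest 1 (414) and highest 1 (567)
Remaining (n=8): Σ = 3783, mean = 3783/8 = 472.875

472.9 ms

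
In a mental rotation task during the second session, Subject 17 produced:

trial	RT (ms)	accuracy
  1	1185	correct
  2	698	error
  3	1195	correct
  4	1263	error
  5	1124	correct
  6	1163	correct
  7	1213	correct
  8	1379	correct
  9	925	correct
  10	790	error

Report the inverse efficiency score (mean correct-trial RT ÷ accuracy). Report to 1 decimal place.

Correct trials (n=7): 1185, 1195, 1124, 1163, 1213, 1379, 925
Mean correct RT = 8184/7 = 1169.1429 ms
Proportion correct = 7/10
IES = 1169.1429 / (7/10) = 1670.204 ms

1670.2 ms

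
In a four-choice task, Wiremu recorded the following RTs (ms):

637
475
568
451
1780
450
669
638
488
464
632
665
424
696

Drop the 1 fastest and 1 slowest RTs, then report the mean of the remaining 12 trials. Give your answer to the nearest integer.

Sorted: 424, 450, 451, 464, 475, 488, 568, 632, 637, 638, 665, 669, 696, 1780
Drop lowest 1 (424) and highest 1 (1780)
Remaining (n=12): Σ = 6833, mean = 6833/12 = 569.417

569 ms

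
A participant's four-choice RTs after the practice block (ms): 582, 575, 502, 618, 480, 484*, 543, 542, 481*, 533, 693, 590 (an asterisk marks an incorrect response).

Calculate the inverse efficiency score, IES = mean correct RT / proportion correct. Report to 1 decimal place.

679.0 ms

Correct trials (n=10): 582, 575, 502, 618, 480, 543, 542, 533, 693, 590
Mean correct RT = 5658/10 = 565.8000 ms
Proportion correct = 10/12
IES = 565.8000 / (10/12) = 678.960 ms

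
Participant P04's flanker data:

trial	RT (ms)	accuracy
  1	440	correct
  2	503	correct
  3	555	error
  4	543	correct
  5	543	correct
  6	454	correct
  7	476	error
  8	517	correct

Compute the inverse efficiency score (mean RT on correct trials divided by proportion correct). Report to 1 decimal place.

Correct trials (n=6): 440, 503, 543, 543, 454, 517
Mean correct RT = 3000/6 = 500.0000 ms
Proportion correct = 6/8
IES = 500.0000 / (6/8) = 666.667 ms

666.7 ms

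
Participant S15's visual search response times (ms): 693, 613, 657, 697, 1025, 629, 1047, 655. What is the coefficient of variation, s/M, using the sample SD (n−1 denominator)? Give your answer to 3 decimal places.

0.236

n = 8, Σ = 6016, M = 752.0000
Σ(x−M)² = 220944.000; s = √(220944.000/7) = 177.6610
CV = 177.6610 / 752.0000 = 0.23625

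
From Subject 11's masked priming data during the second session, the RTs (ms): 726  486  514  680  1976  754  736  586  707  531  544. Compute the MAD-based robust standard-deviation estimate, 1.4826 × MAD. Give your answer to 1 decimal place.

Sorted: 486, 514, 531, 544, 586, 680, 707, 726, 736, 754, 1976 → median = 680
|x − 680| sorted: 0, 27, 46, 56, 74, 94, 136, 149, 166, 194, 1296 → MAD = 94
Robust SD ≈ 1.4826 × 94 = 139.364

139.4 ms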